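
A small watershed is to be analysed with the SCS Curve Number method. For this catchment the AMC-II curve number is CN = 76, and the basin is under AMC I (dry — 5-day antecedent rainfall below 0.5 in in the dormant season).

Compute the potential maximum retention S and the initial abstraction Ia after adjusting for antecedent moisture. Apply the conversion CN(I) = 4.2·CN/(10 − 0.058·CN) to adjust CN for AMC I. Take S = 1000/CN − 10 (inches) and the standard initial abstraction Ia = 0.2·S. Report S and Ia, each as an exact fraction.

Adjust CN=76 to AMC I: 4.2·76/(10 − 0.058·76) → (1596/5) ÷ (699/125) = 13300/233 ≈ 57.082
Max retention: S = 1000/(13300/233) − 10 = 1000/133 in (≈ 7.519 in)
Ia = 0.2S: 0.2·7.519 = 1.504 in (exactly 200/133)

S = 1000/133 in ≈ 7.519 in; Ia = 200/133 in ≈ 1.504 in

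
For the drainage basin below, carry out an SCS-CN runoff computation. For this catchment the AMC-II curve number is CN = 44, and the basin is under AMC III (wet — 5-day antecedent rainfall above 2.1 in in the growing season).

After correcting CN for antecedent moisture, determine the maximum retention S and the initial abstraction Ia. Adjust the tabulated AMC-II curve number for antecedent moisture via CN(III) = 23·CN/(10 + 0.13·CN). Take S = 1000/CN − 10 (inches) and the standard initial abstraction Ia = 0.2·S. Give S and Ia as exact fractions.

S = 1400/253 in ≈ 5.534 in; Ia = 280/253 in ≈ 1.107 in

Adjust CN=44 to AMC III: 23·44/(10 + 0.13·44) → 1012 ÷ (393/25) = 25300/393 ≈ 64.377
S = 1000/(25300/393) − 10 = 1400/253 in ≈ 5.534 in
Ia = 0.2·(1400/253) = 280/253 in ≈ 1.107 in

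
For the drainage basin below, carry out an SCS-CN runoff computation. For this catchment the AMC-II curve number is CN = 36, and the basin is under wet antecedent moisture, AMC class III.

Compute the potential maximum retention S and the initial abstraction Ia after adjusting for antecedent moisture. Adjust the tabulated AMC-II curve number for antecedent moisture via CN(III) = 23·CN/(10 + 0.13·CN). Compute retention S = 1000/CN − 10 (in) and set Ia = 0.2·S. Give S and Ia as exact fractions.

CN(III) from CN(II)=36: (23·36)/(10 + 0.13·36) = 20700/367 ≈ 56.403
S = 1000/(20700/367) − 10 = 1600/207 in ≈ 7.729 in
Ia = 0.2·(1600/207) = 320/207 in ≈ 1.546 in

S = 1600/207 in ≈ 7.729 in; Ia = 320/207 in ≈ 1.546 in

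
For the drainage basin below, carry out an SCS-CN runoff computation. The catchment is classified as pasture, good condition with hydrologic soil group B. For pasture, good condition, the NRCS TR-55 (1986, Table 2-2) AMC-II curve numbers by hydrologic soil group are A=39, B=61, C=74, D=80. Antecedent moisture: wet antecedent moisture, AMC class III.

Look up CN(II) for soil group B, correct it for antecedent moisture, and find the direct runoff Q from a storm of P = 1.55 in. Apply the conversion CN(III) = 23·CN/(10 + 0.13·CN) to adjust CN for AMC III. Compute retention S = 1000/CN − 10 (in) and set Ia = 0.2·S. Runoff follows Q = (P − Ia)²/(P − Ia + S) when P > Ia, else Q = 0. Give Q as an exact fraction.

NRCS table: pasture, good condition, soil group B → CN(II) = 61
CN(III) from CN(II)=61: (23·61)/(10 + 0.13·61) = 140300/1793 ≈ 78.249
S = 1000/(140300/1793) − 10 = 3900/1403 in ≈ 2.780 in
Ia = 0.2S: 0.2·2.780 = 0.556 in (exactly 780/1403)
Since P=1.550 > Ia=0.556: effective rainfall P−Ia = 27893/28060 in
Q: (27893/28060)² ÷ (105893/28060) = 778019449/2971357580 in (≈ 0.262 in)

Q = 778019449/2971357580 in ≈ 0.262 in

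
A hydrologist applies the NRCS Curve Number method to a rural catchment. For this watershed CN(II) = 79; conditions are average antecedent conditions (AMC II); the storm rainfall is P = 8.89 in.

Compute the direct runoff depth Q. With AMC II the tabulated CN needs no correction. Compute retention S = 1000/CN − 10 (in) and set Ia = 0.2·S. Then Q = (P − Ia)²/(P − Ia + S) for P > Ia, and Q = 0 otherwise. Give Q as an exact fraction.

Q = 622870423/98220700 in ≈ 6.342 in

AMC II — tabulated CN = 79 applies directly.
Retention S: 1000/CN − 10 with CN=79.000 → S = 210/79 ≈ 2.658 in
Ia = 0.2·(210/79) = 42/79 in ≈ 0.532 in
Since P=8.890 > Ia=0.532: effective rainfall P−Ia = 66031/7900 in
Q = (66031/7900)²/((66031/7900) + 210/79) = (4360092961/62410000)/(87031/7900) = 622870423/98220700 in ≈ 6.342 in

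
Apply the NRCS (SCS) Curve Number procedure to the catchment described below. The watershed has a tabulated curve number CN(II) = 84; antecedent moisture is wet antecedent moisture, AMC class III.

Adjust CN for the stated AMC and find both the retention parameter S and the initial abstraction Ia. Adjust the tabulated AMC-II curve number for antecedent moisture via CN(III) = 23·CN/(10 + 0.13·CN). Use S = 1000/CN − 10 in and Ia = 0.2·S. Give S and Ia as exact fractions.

Wet (AMC III): CN(III) = 23·84/(10 + 0.13·84) = 1932/(523/25) = 48300/523 ≈ 92.352
S = 1000/(48300/523) − 10 = 400/483 in ≈ 0.828 in
Ia = 0.2S: 0.2·0.828 = 0.166 in (exactly 80/483)

S = 400/483 in ≈ 0.828 in; Ia = 80/483 in ≈ 0.166 in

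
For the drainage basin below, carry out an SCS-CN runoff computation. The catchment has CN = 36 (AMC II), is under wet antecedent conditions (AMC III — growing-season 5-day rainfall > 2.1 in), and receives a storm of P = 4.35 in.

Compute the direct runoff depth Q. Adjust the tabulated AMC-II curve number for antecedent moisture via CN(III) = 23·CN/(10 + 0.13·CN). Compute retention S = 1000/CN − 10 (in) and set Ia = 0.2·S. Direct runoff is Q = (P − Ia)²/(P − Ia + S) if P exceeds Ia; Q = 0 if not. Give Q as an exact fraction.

CN(III) from CN(II)=36: (23·36)/(10 + 0.13·36) = 20700/367 ≈ 56.403
Retention S: 1000/CN − 10 with CN=56.403 → S = 1600/207 ≈ 7.729 in
Ia = 0.2·(1600/207) = 320/207 in ≈ 1.546 in
Excess rainfall: 4.350 − 1.546 = 2.804 in; P > Ia so Q > 0
Q: (11609/4140)² ÷ (43609/4140) = 134768881/180541260 in (≈ 0.746 in)

Q = 134768881/180541260 in ≈ 0.746 in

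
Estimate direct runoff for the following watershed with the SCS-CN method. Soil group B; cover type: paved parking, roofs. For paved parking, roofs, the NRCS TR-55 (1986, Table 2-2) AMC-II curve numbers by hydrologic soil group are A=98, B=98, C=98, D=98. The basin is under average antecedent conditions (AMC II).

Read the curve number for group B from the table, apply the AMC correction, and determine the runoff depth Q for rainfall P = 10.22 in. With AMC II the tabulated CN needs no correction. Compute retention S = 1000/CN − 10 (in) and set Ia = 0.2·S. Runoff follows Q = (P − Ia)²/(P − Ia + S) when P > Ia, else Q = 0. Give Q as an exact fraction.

Q = 621953721/62325550 in ≈ 9.979 in

NRCS table: paved parking, roofs, soil group B → CN(II) = 98
CN(II) = 98; AMC II needs no correction.
S = 1000/98 − 10 = 10/49 in ≈ 0.204 in
Initial abstraction Ia = S/5 = (10/49)/5 = 2/49 ≈ 0.041 in
P − Ia = 10.220 − 0.041 = 24939/2450 ≈ 10.179 in (> 0, runoff occurs)
Q: (24939/2450)² ÷ (25439/2450) = 621953721/62325550 in (≈ 9.979 in)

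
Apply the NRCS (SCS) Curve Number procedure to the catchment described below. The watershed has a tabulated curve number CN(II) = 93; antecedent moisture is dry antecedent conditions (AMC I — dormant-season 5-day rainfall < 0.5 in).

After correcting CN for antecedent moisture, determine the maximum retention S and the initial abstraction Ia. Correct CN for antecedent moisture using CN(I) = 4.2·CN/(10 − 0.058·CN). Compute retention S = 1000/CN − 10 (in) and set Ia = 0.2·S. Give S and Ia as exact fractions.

Adjust CN=93 to AMC I: 4.2·93/(10 − 0.058·93) → (1953/5) ÷ (2303/500) = 27900/329 ≈ 84.802
S = 1000/(27900/329) − 10 = 500/279 in ≈ 1.792 in
Ia = 0.2·(500/279) = 100/279 in ≈ 0.358 in

S = 500/279 in ≈ 1.792 in; Ia = 100/279 in ≈ 0.358 in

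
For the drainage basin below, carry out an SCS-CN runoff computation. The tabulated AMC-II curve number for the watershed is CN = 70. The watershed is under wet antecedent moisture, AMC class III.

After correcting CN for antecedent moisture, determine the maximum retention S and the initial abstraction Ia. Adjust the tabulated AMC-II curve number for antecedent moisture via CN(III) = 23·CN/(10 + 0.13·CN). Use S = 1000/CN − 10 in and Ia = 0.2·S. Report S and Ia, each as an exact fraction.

S = 300/161 in ≈ 1.863 in; Ia = 60/161 in ≈ 0.373 in

Adjust CN=70 to AMC III: 23·70/(10 + 0.13·70) → 1610 ÷ (191/10) = 16100/191 ≈ 84.293
S = 1000/(16100/191) − 10 = 300/161 in ≈ 1.863 in
Ia = 0.2S: 0.2·1.863 = 0.373 in (exactly 60/161)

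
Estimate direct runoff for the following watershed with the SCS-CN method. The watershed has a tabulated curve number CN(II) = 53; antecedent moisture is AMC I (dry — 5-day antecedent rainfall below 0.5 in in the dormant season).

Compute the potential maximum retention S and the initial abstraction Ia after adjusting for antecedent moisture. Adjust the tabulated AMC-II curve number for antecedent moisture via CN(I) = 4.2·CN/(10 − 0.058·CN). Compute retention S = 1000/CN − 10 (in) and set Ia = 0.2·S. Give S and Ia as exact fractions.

Dry (AMC I): CN(I) = 4.2·53/(10 − 0.058·53) = (1113/5)/(3463/500) = 111300/3463 ≈ 32.140
S = 1000/(111300/3463) − 10 = 23500/1113 in ≈ 21.114 in
Initial abstraction Ia = S/5 = (23500/1113)/5 = 4700/1113 ≈ 4.223 in

S = 23500/1113 in ≈ 21.114 in; Ia = 4700/1113 in ≈ 4.223 in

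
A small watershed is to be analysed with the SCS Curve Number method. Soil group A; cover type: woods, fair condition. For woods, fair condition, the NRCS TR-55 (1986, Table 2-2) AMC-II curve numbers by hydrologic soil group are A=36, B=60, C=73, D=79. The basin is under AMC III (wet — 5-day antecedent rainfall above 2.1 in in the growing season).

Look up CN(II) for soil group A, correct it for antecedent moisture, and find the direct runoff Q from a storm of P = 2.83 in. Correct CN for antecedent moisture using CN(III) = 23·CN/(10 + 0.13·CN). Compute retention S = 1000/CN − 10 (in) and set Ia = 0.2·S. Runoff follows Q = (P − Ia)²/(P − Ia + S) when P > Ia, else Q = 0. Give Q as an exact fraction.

Q = 706549561/3862226700 in ≈ 0.183 in

NRCS table: woods, fair condition, soil group A → CN(II) = 36
CN(III) from CN(II)=36: (23·36)/(10 + 0.13·36) = 20700/367 ≈ 56.403
S = 1000/(20700/367) − 10 = 1600/207 in ≈ 7.729 in
Ia = 0.2S: 0.2·7.729 = 1.546 in (exactly 320/207)
Since P=2.830 > Ia=1.546: effective rainfall P−Ia = 26581/20700 in
Q = (26581/20700)²/((26581/20700) + 1600/207) = (706549561/428490000)/(186581/20700) = 706549561/3862226700 in ≈ 0.183 in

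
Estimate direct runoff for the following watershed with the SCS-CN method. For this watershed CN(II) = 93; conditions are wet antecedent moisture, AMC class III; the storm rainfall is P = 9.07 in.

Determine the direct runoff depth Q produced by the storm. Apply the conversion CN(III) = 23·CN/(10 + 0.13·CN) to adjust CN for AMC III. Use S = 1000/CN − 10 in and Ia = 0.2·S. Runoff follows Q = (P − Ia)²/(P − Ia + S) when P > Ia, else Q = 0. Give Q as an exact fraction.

Q = 3709757201329/426960014700 in ≈ 8.689 in

Wet (AMC III): CN(III) = 23·93/(10 + 0.13·93) = 2139/(2209/100) = 213900/2209 ≈ 96.831
Max retention: S = 1000/(213900/2209) − 10 = 700/2139 in (≈ 0.327 in)
Initial abstraction Ia = S/5 = (700/2139)/5 = 140/2139 ≈ 0.065 in
Excess rainfall: 9.070 − 0.065 = 9.005 in; P > Ia so Q > 0
Q: (1926073/213900)² ÷ (1996073/213900) = 3709757201329/426960014700 in (≈ 8.689 in)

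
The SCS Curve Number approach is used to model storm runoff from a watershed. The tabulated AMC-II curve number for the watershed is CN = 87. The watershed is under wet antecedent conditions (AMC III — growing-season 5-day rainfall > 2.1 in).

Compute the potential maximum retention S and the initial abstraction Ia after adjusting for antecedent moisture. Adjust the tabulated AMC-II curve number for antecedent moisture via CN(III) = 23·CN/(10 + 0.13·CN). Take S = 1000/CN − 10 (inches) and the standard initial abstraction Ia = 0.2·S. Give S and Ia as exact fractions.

S = 1300/2001 in ≈ 0.650 in; Ia = 260/2001 in ≈ 0.130 in

Wet (AMC III): CN(III) = 23·87/(10 + 0.13·87) = 2001/(2131/100) = 200100/2131 ≈ 93.900
Retention S: 1000/CN − 10 with CN=93.900 → S = 1300/2001 ≈ 0.650 in
Initial abstraction Ia = S/5 = (1300/2001)/5 = 260/2001 ≈ 0.130 in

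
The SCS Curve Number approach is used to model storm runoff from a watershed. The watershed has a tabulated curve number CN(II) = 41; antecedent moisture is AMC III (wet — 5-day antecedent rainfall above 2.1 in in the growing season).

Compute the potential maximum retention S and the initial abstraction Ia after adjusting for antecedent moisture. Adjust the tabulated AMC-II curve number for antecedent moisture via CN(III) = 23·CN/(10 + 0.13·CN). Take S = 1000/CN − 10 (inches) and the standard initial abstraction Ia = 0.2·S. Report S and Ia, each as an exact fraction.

Adjust CN=41 to AMC III: 23·41/(10 + 0.13·41) → 943 ÷ (1533/100) = 94300/1533 ≈ 61.513
Max retention: S = 1000/(94300/1533) − 10 = 5900/943 in (≈ 6.257 in)
Ia = 0.2·(5900/943) = 1180/943 in ≈ 1.251 in

S = 5900/943 in ≈ 6.257 in; Ia = 1180/943 in ≈ 1.251 in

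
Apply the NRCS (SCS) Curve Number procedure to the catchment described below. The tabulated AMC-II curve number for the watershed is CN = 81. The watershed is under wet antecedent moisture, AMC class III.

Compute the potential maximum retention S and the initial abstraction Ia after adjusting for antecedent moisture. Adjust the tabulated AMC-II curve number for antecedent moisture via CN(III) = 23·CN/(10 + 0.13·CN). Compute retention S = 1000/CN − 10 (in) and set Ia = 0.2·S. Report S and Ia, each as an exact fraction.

S = 1900/1863 in ≈ 1.020 in; Ia = 380/1863 in ≈ 0.204 in

Adjust CN=81 to AMC III: 23·81/(10 + 0.13·81) → 1863 ÷ (2053/100) = 186300/2053 ≈ 90.745
Retention S: 1000/CN − 10 with CN=90.745 → S = 1900/1863 ≈ 1.020 in
Ia = 0.2·(1900/1863) = 380/1863 in ≈ 0.204 in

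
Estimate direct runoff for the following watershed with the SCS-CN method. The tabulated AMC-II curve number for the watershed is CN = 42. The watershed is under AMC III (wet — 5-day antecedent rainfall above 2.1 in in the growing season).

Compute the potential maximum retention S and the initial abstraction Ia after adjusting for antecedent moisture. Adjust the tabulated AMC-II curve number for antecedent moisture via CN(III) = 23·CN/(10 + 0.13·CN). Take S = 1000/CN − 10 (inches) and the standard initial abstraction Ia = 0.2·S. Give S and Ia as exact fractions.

Wet (AMC III): CN(III) = 23·42/(10 + 0.13·42) = 966/(773/50) = 48300/773 ≈ 62.484
Retention S: 1000/CN − 10 with CN=62.484 → S = 2900/483 ≈ 6.004 in
Ia = 0.2·(2900/483) = 580/483 in ≈ 1.201 in

S = 2900/483 in ≈ 6.004 in; Ia = 580/483 in ≈ 1.201 in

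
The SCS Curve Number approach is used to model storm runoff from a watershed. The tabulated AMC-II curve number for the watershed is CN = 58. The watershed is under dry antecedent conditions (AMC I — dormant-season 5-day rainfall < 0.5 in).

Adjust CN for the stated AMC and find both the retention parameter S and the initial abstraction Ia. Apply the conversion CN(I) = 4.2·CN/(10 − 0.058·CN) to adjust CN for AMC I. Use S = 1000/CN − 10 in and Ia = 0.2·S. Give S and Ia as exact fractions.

CN(I) from CN(II)=58: (4.2·58)/(10 − 0.058·58) = 2900/79 ≈ 36.709
Max retention: S = 1000/(2900/79) − 10 = 500/29 in (≈ 17.241 in)
Ia = 0.2·(500/29) = 100/29 in ≈ 3.448 in

S = 500/29 in ≈ 17.241 in; Ia = 100/29 in ≈ 3.448 in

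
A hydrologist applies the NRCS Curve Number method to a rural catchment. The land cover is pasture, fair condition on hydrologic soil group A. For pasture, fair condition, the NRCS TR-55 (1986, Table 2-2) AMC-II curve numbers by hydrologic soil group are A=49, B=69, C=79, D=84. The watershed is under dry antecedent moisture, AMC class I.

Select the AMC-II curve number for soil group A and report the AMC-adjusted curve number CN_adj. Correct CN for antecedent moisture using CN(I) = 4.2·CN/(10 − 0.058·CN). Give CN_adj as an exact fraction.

CN_adj = 34300/1193 ≈ 28.751

NRCS table: pasture, fair condition, soil group A → CN(II) = 49
CN(I) from CN(II)=49: (4.2·49)/(10 − 0.058·49) = 34300/1193 ≈ 28.751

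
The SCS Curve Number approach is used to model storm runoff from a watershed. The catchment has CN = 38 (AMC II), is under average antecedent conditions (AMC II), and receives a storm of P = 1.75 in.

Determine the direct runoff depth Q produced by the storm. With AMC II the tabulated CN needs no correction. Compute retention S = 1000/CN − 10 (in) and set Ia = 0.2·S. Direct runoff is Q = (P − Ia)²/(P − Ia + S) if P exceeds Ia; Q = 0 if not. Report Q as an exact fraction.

AMC II — tabulated CN = 38 applies directly.
S = 1000/38 − 10 = 310/19 in ≈ 16.316 in
Ia = 0.2·(310/19) = 62/19 in ≈ 3.263 in
P = 1.750 ≤ Ia = 3.263 in: entire storm abstracted, Q = 0.

Q = 0 in ≈ 0.000 in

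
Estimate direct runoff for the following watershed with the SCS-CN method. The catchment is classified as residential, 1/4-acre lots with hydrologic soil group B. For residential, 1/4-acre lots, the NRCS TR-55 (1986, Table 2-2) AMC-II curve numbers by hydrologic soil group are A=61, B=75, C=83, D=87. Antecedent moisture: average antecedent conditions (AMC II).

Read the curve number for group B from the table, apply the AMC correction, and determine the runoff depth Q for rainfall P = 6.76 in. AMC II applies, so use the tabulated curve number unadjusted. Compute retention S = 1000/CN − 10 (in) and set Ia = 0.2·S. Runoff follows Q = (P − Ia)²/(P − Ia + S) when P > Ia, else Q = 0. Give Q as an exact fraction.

Q = 208849/53025 in ≈ 3.939 in

NRCS table: residential, 1/4-acre lots, soil group B → CN(II) = 75
AMC II — tabulated CN = 75 applies directly.
Retention S: 1000/CN − 10 with CN=75.000 → S = 10/3 ≈ 3.333 in
Initial abstraction Ia = S/5 = (10/3)/5 = 2/3 ≈ 0.667 in
Since P=6.760 > Ia=0.667: effective rainfall P−Ia = 457/75 in
Q: (457/75)² ÷ (707/75) = 208849/53025 in (≈ 3.939 in)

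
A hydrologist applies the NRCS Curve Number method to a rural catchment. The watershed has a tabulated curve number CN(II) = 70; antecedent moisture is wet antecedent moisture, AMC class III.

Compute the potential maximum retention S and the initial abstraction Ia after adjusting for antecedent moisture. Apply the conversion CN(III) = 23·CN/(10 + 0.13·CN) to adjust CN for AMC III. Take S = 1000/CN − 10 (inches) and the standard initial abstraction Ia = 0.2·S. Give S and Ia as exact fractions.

Adjust CN=70 to AMC III: 23·70/(10 + 0.13·70) → 1610 ÷ (191/10) = 16100/191 ≈ 84.293
Retention S: 1000/CN − 10 with CN=84.293 → S = 300/161 ≈ 1.863 in
Initial abstraction Ia = S/5 = (300/161)/5 = 60/161 ≈ 0.373 in

S = 300/161 in ≈ 1.863 in; Ia = 60/161 in ≈ 0.373 in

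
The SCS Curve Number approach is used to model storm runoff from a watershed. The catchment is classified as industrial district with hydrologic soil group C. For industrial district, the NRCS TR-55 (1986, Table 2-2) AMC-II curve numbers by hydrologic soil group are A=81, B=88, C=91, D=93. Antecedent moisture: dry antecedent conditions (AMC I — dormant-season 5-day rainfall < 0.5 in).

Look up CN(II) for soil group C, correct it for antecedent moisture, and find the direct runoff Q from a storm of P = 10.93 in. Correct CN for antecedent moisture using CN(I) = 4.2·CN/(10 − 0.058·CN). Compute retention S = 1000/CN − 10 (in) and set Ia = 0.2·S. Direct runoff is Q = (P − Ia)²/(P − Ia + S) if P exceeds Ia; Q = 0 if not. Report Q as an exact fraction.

NRCS table: industrial district, soil group C → CN(II) = 91
Dry (AMC I): CN(I) = 4.2·91/(10 − 0.058·91) = (1911/5)/(2361/500) = 63700/787 ≈ 80.940
Retention S: 1000/CN − 10 with CN=80.940 → S = 1500/637 ≈ 2.355 in
Ia = 0.2·(1500/637) = 300/637 in ≈ 0.471 in
P − Ia = 10.930 − 0.471 = 666241/63700 ≈ 10.459 in (> 0, runoff occurs)
Q = (666241/63700)²/((666241/63700) + 1500/637) = (443877070081/4057690000)/(816241/63700) = 443877070081/51994551700 in ≈ 8.537 in

Q = 443877070081/51994551700 in ≈ 8.537 in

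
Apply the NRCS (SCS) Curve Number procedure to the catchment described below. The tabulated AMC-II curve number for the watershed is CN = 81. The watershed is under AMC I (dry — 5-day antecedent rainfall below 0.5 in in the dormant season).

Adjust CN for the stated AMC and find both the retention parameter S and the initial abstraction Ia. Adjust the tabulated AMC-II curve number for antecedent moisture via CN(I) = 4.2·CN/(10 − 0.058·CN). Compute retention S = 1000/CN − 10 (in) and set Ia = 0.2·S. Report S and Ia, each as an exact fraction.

S = 9500/1701 in ≈ 5.585 in; Ia = 1900/1701 in ≈ 1.117 in

CN(I) from CN(II)=81: (4.2·81)/(10 − 0.058·81) = 170100/2651 ≈ 64.164
Retention S: 1000/CN − 10 with CN=64.164 → S = 9500/1701 ≈ 5.585 in
Ia = 0.2S: 0.2·5.585 = 1.117 in (exactly 1900/1701)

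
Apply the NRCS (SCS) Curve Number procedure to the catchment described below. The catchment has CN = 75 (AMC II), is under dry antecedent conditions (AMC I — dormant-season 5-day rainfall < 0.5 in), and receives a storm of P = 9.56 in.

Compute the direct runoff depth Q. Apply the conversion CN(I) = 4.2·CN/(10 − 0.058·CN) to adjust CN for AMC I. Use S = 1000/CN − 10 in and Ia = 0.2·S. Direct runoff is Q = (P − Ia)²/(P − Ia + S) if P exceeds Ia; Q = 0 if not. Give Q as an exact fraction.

Q = 157678249/39464775 in ≈ 3.995 in

Dry (AMC I): CN(I) = 4.2·75/(10 − 0.058·75) = 315/(113/20) = 6300/113 ≈ 55.752
Max retention: S = 1000/(6300/113) − 10 = 500/63 in (≈ 7.937 in)
Ia = 0.2S: 0.2·7.937 = 1.587 in (exactly 100/63)
P − Ia = 9.560 − 1.587 = 12557/1575 ≈ 7.973 in (> 0, runoff occurs)
Q = (12557/1575)²/((12557/1575) + 500/63) = (157678249/2480625)/(25057/1575) = 157678249/39464775 in ≈ 3.995 in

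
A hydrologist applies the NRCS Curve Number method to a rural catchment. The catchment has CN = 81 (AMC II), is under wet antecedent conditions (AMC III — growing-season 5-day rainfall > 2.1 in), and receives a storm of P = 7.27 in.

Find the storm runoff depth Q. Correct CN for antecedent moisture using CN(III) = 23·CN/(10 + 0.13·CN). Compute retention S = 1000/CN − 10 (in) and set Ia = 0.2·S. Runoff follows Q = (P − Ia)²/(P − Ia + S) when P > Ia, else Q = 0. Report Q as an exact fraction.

CN(III) from CN(II)=81: (23·81)/(10 + 0.13·81) = 186300/2053 ≈ 90.745
S = 1000/(186300/2053) − 10 = 1900/1863 in ≈ 1.020 in
Ia = 0.2S: 0.2·1.020 = 0.204 in (exactly 380/1863)
Excess rainfall: 7.270 − 0.204 = 7.066 in; P > Ia so Q > 0
Q = (1316401/186300)²/((1316401/186300) + 1900/1863) = (1732911592801/34707690000)/(1506401/186300) = 1732911592801/280642506300 in ≈ 6.175 in

Q = 1732911592801/280642506300 in ≈ 6.175 in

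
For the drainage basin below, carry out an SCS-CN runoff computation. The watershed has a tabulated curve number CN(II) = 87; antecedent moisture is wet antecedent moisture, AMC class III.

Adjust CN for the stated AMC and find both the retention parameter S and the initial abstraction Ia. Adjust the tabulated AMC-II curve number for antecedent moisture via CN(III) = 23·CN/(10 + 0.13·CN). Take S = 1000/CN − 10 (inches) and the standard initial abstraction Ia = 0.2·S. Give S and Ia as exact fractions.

S = 1300/2001 in ≈ 0.650 in; Ia = 260/2001 in ≈ 0.130 in

Adjust CN=87 to AMC III: 23·87/(10 + 0.13·87) → 2001 ÷ (2131/100) = 200100/2131 ≈ 93.900
S = 1000/(200100/2131) − 10 = 1300/2001 in ≈ 0.650 in
Ia = 0.2·(1300/2001) = 260/2001 in ≈ 0.130 in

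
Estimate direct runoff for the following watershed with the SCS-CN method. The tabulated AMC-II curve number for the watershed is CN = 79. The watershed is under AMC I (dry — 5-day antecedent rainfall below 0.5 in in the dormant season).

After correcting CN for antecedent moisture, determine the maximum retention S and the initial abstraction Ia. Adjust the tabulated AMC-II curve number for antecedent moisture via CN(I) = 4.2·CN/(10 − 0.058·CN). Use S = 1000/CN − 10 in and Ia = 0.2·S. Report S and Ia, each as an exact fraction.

Dry (AMC I): CN(I) = 4.2·79/(10 − 0.058·79) = (1659/5)/(2709/500) = 7900/129 ≈ 61.240
Retention S: 1000/CN − 10 with CN=61.240 → S = 500/79 ≈ 6.329 in
Ia = 0.2S: 0.2·6.329 = 1.266 in (exactly 100/79)

S = 500/79 in ≈ 6.329 in; Ia = 100/79 in ≈ 1.266 in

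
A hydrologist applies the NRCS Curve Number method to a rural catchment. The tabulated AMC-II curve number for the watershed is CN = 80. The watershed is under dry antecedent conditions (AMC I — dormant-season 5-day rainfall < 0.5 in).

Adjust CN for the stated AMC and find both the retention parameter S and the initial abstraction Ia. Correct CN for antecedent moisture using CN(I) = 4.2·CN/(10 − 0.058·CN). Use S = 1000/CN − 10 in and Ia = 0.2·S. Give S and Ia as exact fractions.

Dry (AMC I): CN(I) = 4.2·80/(10 − 0.058·80) = 336/(134/25) = 4200/67 ≈ 62.687
Retention S: 1000/CN − 10 with CN=62.687 → S = 125/21 ≈ 5.952 in
Ia = 0.2·(125/21) = 25/21 in ≈ 1.190 in

S = 125/21 in ≈ 5.952 in; Ia = 25/21 in ≈ 1.190 in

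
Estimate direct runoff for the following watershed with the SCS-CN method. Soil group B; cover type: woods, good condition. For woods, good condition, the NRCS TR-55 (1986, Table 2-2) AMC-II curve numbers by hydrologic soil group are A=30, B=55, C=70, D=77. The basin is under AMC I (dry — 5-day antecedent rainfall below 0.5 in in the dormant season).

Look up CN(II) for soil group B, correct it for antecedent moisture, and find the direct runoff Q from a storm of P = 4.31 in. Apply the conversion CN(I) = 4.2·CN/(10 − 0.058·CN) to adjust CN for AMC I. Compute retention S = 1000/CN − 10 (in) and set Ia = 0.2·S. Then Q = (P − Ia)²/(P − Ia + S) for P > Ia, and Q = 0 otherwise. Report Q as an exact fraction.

NRCS table: woods, good condition, soil group B → CN(II) = 55
CN(I) from CN(II)=55: (4.2·55)/(10 − 0.058·55) = 7700/227 ≈ 33.921
Retention S: 1000/CN − 10 with CN=33.921 → S = 1500/77 ≈ 19.481 in
Initial abstraction Ia = S/5 = (1500/77)/5 = 300/77 ≈ 3.896 in
Since P=4.310 > Ia=3.896: effective rainfall P−Ia = 3187/7700 in
Q: (3187/7700)² ÷ (153187/7700) = 10156969/1179539900 in (≈ 0.009 in)

Q = 10156969/1179539900 in ≈ 0.009 in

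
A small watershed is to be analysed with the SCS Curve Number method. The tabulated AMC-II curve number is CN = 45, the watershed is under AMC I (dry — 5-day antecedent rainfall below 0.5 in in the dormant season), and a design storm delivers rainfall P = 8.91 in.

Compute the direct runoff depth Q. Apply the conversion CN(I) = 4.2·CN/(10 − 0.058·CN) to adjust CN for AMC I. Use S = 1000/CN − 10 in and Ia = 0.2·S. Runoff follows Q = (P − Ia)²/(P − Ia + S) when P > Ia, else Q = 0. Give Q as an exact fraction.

CN(I) from CN(II)=45: (4.2·45)/(10 − 0.058·45) = 18900/739 ≈ 25.575
S = 1000/(18900/739) − 10 = 5500/189 in ≈ 29.101 in
Initial abstraction Ia = S/5 = (5500/189)/5 = 1100/189 ≈ 5.820 in
P − Ia = 8.910 − 5.820 = 58399/18900 ≈ 3.090 in (> 0, runoff occurs)
Runoff Q = (P−Ia)²/(P−Ia+S) = (3.090)²/(3.090+29.101) = 310040291/1045340100 ≈ 0.297 in

Q = 310040291/1045340100 in ≈ 0.297 in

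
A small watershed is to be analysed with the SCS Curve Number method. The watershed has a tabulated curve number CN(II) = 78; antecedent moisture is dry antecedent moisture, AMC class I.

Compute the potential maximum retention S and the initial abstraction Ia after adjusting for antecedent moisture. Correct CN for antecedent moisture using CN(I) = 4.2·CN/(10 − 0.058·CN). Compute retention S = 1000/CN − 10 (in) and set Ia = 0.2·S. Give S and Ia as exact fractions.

S = 5500/819 in ≈ 6.716 in; Ia = 1100/819 in ≈ 1.343 in

Dry (AMC I): CN(I) = 4.2·78/(10 − 0.058·78) = (1638/5)/(1369/250) = 81900/1369 ≈ 59.825
Max retention: S = 1000/(81900/1369) − 10 = 5500/819 in (≈ 6.716 in)
Initial abstraction Ia = S/5 = (5500/819)/5 = 1100/819 ≈ 1.343 in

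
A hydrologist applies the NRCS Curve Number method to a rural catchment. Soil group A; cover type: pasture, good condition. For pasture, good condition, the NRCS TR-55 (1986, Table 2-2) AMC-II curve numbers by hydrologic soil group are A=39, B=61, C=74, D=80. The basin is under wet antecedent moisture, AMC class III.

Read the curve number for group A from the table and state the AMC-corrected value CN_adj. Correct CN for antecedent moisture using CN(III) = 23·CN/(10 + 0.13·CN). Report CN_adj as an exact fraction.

CN_adj = 89700/1507 ≈ 59.522

NRCS table: pasture, good condition, soil group A → CN(II) = 39
CN(III) from CN(II)=39: (23·39)/(10 + 0.13·39) = 89700/1507 ≈ 59.522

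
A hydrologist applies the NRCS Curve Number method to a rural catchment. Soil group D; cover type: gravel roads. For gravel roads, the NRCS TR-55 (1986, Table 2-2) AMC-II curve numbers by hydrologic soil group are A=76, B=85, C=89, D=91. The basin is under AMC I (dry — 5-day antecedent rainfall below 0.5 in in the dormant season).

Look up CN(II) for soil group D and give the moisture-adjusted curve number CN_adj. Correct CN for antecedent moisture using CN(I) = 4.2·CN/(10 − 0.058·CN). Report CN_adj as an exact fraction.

NRCS table: gravel roads, soil group D → CN(II) = 91
CN(I) from CN(II)=91: (4.2·91)/(10 − 0.058·91) = 63700/787 ≈ 80.940

CN_adj = 63700/787 ≈ 80.940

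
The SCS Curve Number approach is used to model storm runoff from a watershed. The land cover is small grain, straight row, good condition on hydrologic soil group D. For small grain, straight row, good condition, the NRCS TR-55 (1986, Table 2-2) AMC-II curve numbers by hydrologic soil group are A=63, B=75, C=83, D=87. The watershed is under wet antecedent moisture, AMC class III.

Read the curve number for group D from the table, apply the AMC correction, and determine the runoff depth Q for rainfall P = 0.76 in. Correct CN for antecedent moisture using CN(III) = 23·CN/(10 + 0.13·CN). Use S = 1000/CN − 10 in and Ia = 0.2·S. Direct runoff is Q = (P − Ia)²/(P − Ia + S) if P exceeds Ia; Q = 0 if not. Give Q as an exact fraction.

Q = 993447361/3202550475 in ≈ 0.310 in

NRCS table: small grain, straight row, good condition, soil group D → CN(II) = 87
Adjust CN=87 to AMC III: 23·87/(10 + 0.13·87) → 2001 ÷ (2131/100) = 200100/2131 ≈ 93.900
Max retention: S = 1000/(200100/2131) − 10 = 1300/2001 in (≈ 0.650 in)
Ia = 0.2S: 0.2·0.650 = 0.130 in (exactly 260/2001)
Since P=0.760 > Ia=0.130: effective rainfall P−Ia = 31519/50025 in
Q = (31519/50025)²/((31519/50025) + 1300/2001) = (993447361/2502500625)/(64019/50025) = 993447361/3202550475 in ≈ 0.310 in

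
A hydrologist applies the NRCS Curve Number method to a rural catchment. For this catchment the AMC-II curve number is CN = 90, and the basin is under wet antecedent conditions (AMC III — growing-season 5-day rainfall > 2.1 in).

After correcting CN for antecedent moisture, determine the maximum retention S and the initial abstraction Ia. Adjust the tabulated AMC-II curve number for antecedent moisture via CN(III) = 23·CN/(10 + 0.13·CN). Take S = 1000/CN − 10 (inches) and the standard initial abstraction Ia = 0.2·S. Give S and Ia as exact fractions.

CN(III) from CN(II)=90: (23·90)/(10 + 0.13·90) = 20700/217 ≈ 95.392
S = 1000/(20700/217) − 10 = 100/207 in ≈ 0.483 in
Ia = 0.2S: 0.2·0.483 = 0.097 in (exactly 20/207)

S = 100/207 in ≈ 0.483 in; Ia = 20/207 in ≈ 0.097 in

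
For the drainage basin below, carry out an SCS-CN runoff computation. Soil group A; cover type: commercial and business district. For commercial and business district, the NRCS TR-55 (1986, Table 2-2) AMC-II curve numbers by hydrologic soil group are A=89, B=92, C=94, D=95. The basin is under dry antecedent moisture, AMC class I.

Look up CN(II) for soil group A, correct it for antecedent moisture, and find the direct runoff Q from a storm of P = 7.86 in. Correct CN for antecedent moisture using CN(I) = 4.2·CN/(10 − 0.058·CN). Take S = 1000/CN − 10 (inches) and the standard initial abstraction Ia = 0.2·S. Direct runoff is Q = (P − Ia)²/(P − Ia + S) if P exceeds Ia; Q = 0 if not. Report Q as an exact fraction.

NRCS table: commercial and business district, soil group A → CN(II) = 89
Adjust CN=89 to AMC I: 4.2·89/(10 − 0.058·89) → (1869/5) ÷ (2419/500) = 186900/2419 ≈ 77.263
Retention S: 1000/CN − 10 with CN=77.263 → S = 5500/1869 ≈ 2.943 in
Ia = 0.2S: 0.2·2.943 = 0.589 in (exactly 1100/1869)
P − Ia = 7.860 − 0.589 = 679517/93450 ≈ 7.271 in (> 0, runoff occurs)
Q: (679517/93450)² ÷ (954517/93450) = 461743353289/89199613650 in (≈ 5.177 in)

Q = 461743353289/89199613650 in ≈ 5.177 in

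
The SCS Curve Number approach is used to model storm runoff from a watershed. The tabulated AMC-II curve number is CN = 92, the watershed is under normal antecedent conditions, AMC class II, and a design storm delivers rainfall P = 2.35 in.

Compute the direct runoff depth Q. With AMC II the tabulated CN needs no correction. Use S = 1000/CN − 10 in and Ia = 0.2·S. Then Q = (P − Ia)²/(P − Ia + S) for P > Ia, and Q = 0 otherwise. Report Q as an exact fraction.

CN(II) = 92; AMC II needs no correction.
Retention S: 1000/CN − 10 with CN=92.000 → S = 20/23 ≈ 0.870 in
Ia = 0.2·(20/23) = 4/23 in ≈ 0.174 in
Since P=2.350 > Ia=0.174: effective rainfall P−Ia = 1001/460 in
Runoff Q = (P−Ia)²/(P−Ia+S) = (2.176)²/(2.176+0.870) = 1002001/644460 ≈ 1.555 in

Q = 1002001/644460 in ≈ 1.555 in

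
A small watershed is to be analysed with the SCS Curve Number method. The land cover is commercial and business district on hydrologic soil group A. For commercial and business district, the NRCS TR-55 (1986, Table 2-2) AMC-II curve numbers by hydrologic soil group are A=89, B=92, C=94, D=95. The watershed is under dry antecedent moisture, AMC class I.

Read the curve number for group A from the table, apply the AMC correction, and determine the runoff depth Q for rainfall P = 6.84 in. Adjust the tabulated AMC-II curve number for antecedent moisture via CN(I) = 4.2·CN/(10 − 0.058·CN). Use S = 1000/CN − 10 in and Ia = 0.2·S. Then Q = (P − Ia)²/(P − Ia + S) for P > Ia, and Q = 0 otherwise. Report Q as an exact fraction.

NRCS table: commercial and business district, soil group A → CN(II) = 89
CN(I) from CN(II)=89: (4.2·89)/(10 − 0.058·89) = 186900/2419 ≈ 77.263
Retention S: 1000/CN − 10 with CN=77.263 → S = 5500/1869 ≈ 2.943 in
Ia = 0.2·(5500/1869) = 1100/1869 in ≈ 0.589 in
Excess rainfall: 6.840 − 0.589 = 6.251 in; P > Ia so Q > 0
Runoff Q = (P−Ia)²/(P−Ia+S) = (6.251)²/(6.251+2.943) = 85321825801/20073013275 ≈ 4.251 in

Q = 85321825801/20073013275 in ≈ 4.251 in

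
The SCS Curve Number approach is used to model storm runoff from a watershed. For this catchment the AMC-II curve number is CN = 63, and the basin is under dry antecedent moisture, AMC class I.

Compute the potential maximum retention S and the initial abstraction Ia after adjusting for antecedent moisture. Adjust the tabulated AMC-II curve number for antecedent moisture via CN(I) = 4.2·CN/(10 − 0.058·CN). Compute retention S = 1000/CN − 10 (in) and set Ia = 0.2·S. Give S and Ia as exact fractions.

S = 18500/1323 in ≈ 13.983 in; Ia = 3700/1323 in ≈ 2.797 in

Adjust CN=63 to AMC I: 4.2·63/(10 − 0.058·63) → (1323/5) ÷ (3173/500) = 132300/3173 ≈ 41.696
S = 1000/(132300/3173) − 10 = 18500/1323 in ≈ 13.983 in
Ia = 0.2·(18500/1323) = 3700/1323 in ≈ 2.797 in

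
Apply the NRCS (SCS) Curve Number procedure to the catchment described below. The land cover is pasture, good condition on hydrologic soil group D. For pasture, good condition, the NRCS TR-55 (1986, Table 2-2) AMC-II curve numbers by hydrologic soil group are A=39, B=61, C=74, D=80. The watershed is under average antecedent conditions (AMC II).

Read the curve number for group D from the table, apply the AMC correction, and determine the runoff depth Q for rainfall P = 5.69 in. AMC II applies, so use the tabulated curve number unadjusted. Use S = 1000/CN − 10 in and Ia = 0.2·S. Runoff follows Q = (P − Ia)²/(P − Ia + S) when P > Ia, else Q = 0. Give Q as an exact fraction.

Q = 269361/76900 in ≈ 3.503 in

NRCS table: pasture, good condition, soil group D → CN(II) = 80
Average conditions: CN = 80 (no AMC adjustment).
Retention S: 1000/CN − 10 with CN=80.000 → S = 5/2 ≈ 2.500 in
Ia = 0.2S: 0.2·2.500 = 0.500 in (exactly 1/2)
P − Ia = 5.690 − 0.500 = 519/100 ≈ 5.190 in (> 0, runoff occurs)
Q: (519/100)² ÷ (769/100) = 269361/76900 in (≈ 3.503 in)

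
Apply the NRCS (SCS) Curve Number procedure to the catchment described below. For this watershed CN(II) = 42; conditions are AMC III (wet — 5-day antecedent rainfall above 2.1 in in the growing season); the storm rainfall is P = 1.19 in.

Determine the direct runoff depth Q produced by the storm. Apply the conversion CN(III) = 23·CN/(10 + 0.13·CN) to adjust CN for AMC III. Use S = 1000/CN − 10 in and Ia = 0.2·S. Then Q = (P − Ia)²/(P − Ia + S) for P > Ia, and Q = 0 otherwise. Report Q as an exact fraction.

CN(III) from CN(II)=42: (23·42)/(10 + 0.13·42) = 48300/773 ≈ 62.484
S = 1000/(48300/773) − 10 = 2900/483 in ≈ 6.004 in
Ia = 0.2·(2900/483) = 580/483 in ≈ 1.201 in
P = 1.190 ≤ Ia = 1.201 in: entire storm abstracted, Q = 0.

Q = 0 in ≈ 0.000 in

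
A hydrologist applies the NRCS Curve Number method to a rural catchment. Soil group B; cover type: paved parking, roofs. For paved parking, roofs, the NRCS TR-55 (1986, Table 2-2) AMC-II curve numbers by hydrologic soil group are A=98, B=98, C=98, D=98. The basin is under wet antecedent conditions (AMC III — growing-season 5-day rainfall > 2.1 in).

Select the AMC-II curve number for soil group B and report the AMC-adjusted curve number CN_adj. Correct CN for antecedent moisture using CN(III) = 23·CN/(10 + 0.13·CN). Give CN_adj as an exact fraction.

NRCS table: paved parking, roofs, soil group B → CN(II) = 98
Wet (AMC III): CN(III) = 23·98/(10 + 0.13·98) = 2254/(1137/50) = 112700/1137 ≈ 99.120

CN_adj = 112700/1137 ≈ 99.120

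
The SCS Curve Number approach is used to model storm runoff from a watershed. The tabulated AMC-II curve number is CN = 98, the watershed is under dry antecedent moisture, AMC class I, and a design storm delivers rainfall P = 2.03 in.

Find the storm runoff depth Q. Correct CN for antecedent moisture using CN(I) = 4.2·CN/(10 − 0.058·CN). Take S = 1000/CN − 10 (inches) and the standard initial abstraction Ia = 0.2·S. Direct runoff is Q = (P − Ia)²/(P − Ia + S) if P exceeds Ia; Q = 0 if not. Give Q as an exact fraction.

Q = 39556038769/25610472300 in ≈ 1.545 in

CN(I) from CN(II)=98: (4.2·98)/(10 − 0.058·98) = 102900/1079 ≈ 95.366
S = 1000/(102900/1079) − 10 = 500/1029 in ≈ 0.486 in
Ia = 0.2·(500/1029) = 100/1029 in ≈ 0.097 in
Excess rainfall: 2.030 − 0.097 = 1.933 in; P > Ia so Q > 0
Q = (198887/102900)²/((198887/102900) + 500/1029) = (39556038769/10588410000)/(248887/102900) = 39556038769/25610472300 in ≈ 1.545 in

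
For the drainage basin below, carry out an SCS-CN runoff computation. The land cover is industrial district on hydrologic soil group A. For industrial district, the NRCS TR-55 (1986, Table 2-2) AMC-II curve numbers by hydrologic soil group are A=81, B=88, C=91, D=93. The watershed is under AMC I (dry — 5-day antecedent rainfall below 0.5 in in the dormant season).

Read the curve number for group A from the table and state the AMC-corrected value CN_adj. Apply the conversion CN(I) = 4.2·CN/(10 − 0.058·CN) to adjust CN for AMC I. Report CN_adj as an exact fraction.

CN_adj = 170100/2651 ≈ 64.164

NRCS table: industrial district, soil group A → CN(II) = 81
Adjust CN=81 to AMC I: 4.2·81/(10 − 0.058·81) → (1701/5) ÷ (2651/500) = 170100/2651 ≈ 64.164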